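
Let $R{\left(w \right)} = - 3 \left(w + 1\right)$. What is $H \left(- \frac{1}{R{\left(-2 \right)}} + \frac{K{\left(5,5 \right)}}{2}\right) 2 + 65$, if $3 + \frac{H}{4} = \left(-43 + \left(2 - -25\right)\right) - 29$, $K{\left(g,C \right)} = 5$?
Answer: $-767$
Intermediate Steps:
$R{\left(w \right)} = -3 - 3 w$ ($R{\left(w \right)} = - 3 \left(1 + w\right) = -3 - 3 w$)
$H = -192$ ($H = -12 + 4 \left(\left(-43 + \left(2 - -25\right)\right) - 29\right) = -12 + 4 \left(\left(-43 + \left(2 + 25\right)\right) - 29\right) = -12 + 4 \left(\left(-43 + 27\right) - 29\right) = -12 + 4 \left(-16 - 29\right) = -12 + 4 \left(-45\right) = -12 - 180 = -192$)
$H \left(- \frac{1}{R{\left(-2 \right)}} + \frac{K{\left(5,5 \right)}}{2}\right) 2 + 65 = - 192 \left(- \frac{1}{-3 - -6} + \frac{5}{2}\right) 2 + 65 = - 192 \left(- \frac{1}{-3 + 6} + 5 \cdot \frac{1}{2}\right) 2 + 65 = - 192 \left(- \frac{1}{3} + \frac{5}{2}\right) 2 + 65 = - 192 \cdot \frac{13}{6} \cdot 2 + 65 = \left(-192\right) \frac{13}{3} + 65 = -832 + 65 = -767$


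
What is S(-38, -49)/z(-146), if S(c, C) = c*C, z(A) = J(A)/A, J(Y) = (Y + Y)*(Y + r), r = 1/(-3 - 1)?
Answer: -3724/585 ≈ -6.3658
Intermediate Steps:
r = -1/4 (r = 1/(-4) = -1/4 ≈ -0.25000)
J(Y) = 2*Y*(-1/4 + Y) (J(Y) = (Y + Y)*(Y - 1/4) = (2*Y)*(-1/4 + Y) = 2*Y*(-1/4 + Y))
z(A) = -1/2 + 2*A (z(A) = (A*(-1 + 4*A)/2)/A = -1/2 + 2*A)
S(c, C) = C*c
S(-38, -49)/z(-146) = (-49*(-38))/(-1/2 + 2*(-146)) = 1862/(-1/2 - 292) = 1862/(-585/2) = 1862*(-2/585) = -3724/585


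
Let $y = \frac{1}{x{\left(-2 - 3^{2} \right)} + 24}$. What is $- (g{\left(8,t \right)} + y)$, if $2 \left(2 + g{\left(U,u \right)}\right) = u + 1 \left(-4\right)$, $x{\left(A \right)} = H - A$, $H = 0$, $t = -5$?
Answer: $\frac{453}{70} \approx 6.4714$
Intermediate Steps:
$x{\left(A \right)} = - A$ ($x{\left(A \right)} = 0 - A = - A$)
$g{\left(U,u \right)} = -4 + \frac{u}{2}$ ($g{\left(U,u \right)} = -2 + \frac{u + 1 \left(-4\right)}{2} = -2 + \frac{u - 4}{2} = -2 + \frac{-4 + u}{2} = -2 + \left(-2 + \frac{u}{2}\right) = -4 + \frac{u}{2}$)
$y = \frac{1}{35}$ ($y = \frac{1}{- (-2 - 3^{2}) + 24} = \frac{1}{- (-2 - 9) + 24} = \frac{1}{\left(-1\right) \left(-11\right) + 24} = \frac{1}{11 + 24} = \frac{1}{35} \approx 0.028571$)
$- (g{\left(8,t \right)} + y) = - (\left(-4 + \frac{1}{2} \left(-5\right)\right) + \frac{1}{35}) = - (\left(-4 - \frac{5}{2}\right) + \frac{1}{35}) = - (- \frac{13}{2} + \frac{1}{35}) = \left(-1\right) \left(- \frac{453}{70}\right) = \frac{453}{70}$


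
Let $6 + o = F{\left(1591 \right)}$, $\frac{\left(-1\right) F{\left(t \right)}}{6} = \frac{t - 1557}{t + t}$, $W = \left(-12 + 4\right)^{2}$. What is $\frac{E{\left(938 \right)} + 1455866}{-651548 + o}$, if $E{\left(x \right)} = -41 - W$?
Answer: $- \frac{2316115751}{1036622516} \approx -2.2343$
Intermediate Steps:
$W = 64$ ($W = \left(-8\right)^{2} = 64$)
$E{\left(x \right)} = -105$ ($E{\left(x \right)} = -41 - 64 = -105$)
$F{\left(t \right)} = - \frac{3 \left(-1557 + t\right)}{t}$ ($F{\left(t \right)} = - 6 \frac{t - 1557}{t + t} = - 6 \frac{-1557 + t}{2 t} = - \frac{3 \left(-1557 + t\right)}{t}$)
$o = - \frac{9648}{1591}$ ($o = -6 - \left(3 - \frac{4671}{1591}\right) = -6 + \left(-3 + 4671 \cdot \frac{1}{1591}\right) = -6 + \left(-3 + \frac{4671}{1591}\right) = -6 - \frac{102}{1591} = - \frac{9648}{1591} \approx -6.0641$)
$\frac{E{\left(938 \right)} + 1455866}{-651548 + o} = \frac{-105 + 1455866}{-651548 - \frac{9648}{1591}} = \frac{1455761}{- \frac{1036622516}{1591}} = 1455761 \left(- \frac{1591}{1036622516}\right) = - \frac{2316115751}{1036622516}$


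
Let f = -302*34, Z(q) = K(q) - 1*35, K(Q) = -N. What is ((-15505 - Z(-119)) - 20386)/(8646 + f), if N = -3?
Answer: 35859/1622 ≈ 22.108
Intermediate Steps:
K(Q) = 3 (K(Q) = -1*(-3) = 3)
Z(q) = -32 (Z(q) = 3 - 1*35 = 3 - 35 = -32)
f = -10268
((-15505 - Z(-119)) - 20386)/(8646 + f) = ((-15505 - 1*(-32)) - 20386)/(8646 - 10268) = ((-15505 + 32) - 20386)/(-1622) = (-15473 - 20386)*(-1/1622) = -35859*(-1/1622) = 35859/1622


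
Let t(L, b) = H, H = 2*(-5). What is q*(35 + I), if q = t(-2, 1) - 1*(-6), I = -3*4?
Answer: -92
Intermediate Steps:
I = -12
H = -10
t(L, b) = -10
q = -4 (q = -10 - 1*(-6) = -10 + 6 = -4)
q*(35 + I) = -4*(35 - 12) = -4*23 = -92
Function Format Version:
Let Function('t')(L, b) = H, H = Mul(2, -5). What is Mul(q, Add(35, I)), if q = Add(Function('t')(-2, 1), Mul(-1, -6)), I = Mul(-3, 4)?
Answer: -92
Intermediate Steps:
I = -12
H = -10
Function('t')(L, b) = -10
q = -4 (q = Add(-10, Mul(-1, -6)) = Add(-10, 6) = -4)
Mul(q, Add(35, I)) = Mul(-4, Add(35, -12)) = Mul(-4, 23) = -92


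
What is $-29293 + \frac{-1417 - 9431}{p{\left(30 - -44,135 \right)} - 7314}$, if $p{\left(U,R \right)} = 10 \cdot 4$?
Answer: $- \frac{106533217}{3637} \approx -29292.0$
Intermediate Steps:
$p{\left(U,R \right)} = 40$
$-29293 + \frac{-1417 - 9431}{p{\left(30 - -44,135 \right)} - 7314} = -29293 + \frac{-1417 - 9431}{40 - 7314} = -29293 - \frac{10848}{-7274} = -29293 - - \frac{5424}{3637} = -29293 + \frac{5424}{3637} = - \frac{106533217}{3637}$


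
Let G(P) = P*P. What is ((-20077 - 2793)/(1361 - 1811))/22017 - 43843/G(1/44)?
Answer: -84096180754433/990765 ≈ -8.4880e+7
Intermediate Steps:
G(P) = P²
((-20077 - 2793)/(1361 - 1811))/22017 - 43843/G(1/44) = ((-20077 - 2793)/(1361 - 1811))/22017 - 43843/((1/44)²) = -22870/(-450)*(1/22017) - 43843/((1/44)²) = -22870*(-1/450)*(1/22017) - 43843/1/1936 = (2287/45)*(1/22017) - 43843*1936 = 2287/990765 - 84880048 = -84096180754433/990765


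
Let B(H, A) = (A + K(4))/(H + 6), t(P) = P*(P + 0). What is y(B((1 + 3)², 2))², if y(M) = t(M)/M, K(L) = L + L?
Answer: 25/121 ≈ 0.20661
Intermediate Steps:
t(P) = P² (t(P) = P*P = P²)
K(L) = 2*L
B(H, A) = (8 + A)/(6 + H) (B(H, A) = (A + 2*4)/(H + 6) = (A + 8)/(6 + H) = (8 + A)/(6 + H))
y(M) = M (y(M) = M²/M = M)
y(B((1 + 3)², 2))² = ((8 + 2)/(6 + (1 + 3)²))² = (10/(6 + 4²))² = (10/(6 + 16))² = (10/22)² = ((1/22)*10)² = (5/11)² = 25/121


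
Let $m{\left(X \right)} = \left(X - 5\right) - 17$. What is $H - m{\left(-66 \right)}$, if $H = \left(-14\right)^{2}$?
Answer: $284$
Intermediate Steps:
$H = 196$
$m{\left(X \right)} = -22 + X$ ($m{\left(X \right)} = \left(X - 5\right) - 17 = \left(-5 + X\right) - 17 = -22 + X$)
$H - m{\left(-66 \right)} = 196 - \left(-22 - 66\right) = 196 - -88 = 196 + 88 = 284$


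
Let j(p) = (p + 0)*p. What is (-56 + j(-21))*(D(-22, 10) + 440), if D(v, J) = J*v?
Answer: 84700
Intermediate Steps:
j(p) = p² (j(p) = p*p = p²)
(-56 + j(-21))*(D(-22, 10) + 440) = (-56 + (-21)²)*(10*(-22) + 440) = (-56 + 441)*(-220 + 440) = 385*220 = 84700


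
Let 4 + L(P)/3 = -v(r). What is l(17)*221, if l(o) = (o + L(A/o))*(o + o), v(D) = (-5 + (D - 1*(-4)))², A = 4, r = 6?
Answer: -525980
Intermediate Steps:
v(D) = (-1 + D)² (v(D) = (-5 + (D + 4))² = (-5 + (4 + D))² = (-1 + D)²)
L(P) = -87 (L(P) = -12 + 3*(-(-1 + 6)²) = -12 + 3*(-1*5²) = -12 + 3*(-1*25) = -12 + 3*(-25) = -12 - 75 = -87)
l(o) = 2*o*(-87 + o) (l(o) = (o - 87)*(o + o) = (-87 + o)*(2*o) = 2*o*(-87 + o))
l(17)*221 = (2*17*(-87 + 17))*221 = (2*17*(-70))*221 = -2380*221 = -525980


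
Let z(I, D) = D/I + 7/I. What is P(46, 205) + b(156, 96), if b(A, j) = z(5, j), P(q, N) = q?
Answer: 333/5 ≈ 66.600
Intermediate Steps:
z(I, D) = 7/I + D/I
b(A, j) = 7/5 + j/5 (b(A, j) = (7 + j)/5 = 7/5 + j/5)
P(46, 205) + b(156, 96) = 46 + (7/5 + (⅕)*96) = 46 + (7/5 + 96/5) = 46 + 103/5 = 333/5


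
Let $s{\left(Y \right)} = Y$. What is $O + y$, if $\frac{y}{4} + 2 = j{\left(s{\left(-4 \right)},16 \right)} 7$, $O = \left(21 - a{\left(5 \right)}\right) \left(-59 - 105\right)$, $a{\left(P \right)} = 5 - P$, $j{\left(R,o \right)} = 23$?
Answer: $-2808$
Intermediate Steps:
$O = -3444$ ($O = \left(21 - \left(5 - 5\right)\right) \left(-59 - 105\right) = \left(21 - \left(5 - 5\right)\right) \left(-164\right) = \left(21 - 0\right) \left(-164\right) = \left(21 + 0\right) \left(-164\right) = 21 \left(-164\right) = -3444$)
$y = 636$ ($y = -8 + 4 \cdot 23 \cdot 7 = -8 + 4 \cdot 161 = -8 + 644 = 636$)
$O + y = -3444 + 636 = -2808$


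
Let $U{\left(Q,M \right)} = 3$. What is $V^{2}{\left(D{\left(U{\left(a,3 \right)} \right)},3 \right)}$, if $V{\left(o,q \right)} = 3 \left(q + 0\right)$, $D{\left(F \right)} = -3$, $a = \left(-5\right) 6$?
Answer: $81$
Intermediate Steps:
$a = -30$
$V{\left(o,q \right)} = 3 q$
$V^{2}{\left(D{\left(U{\left(a,3 \right)} \right)},3 \right)} = \left(3 \cdot 3\right)^{2} = 9^{2} = 81$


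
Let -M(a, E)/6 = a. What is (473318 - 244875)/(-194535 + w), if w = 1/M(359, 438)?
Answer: -492066222/419028391 ≈ -1.1743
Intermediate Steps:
M(a, E) = -6*a
w = -1/2154 (w = 1/(-6*359) = 1/(-2154) = -1/2154 ≈ -0.00046425)
(473318 - 244875)/(-194535 + w) = (473318 - 244875)/(-194535 - 1/2154) = 228443/(-419028391/2154) = 228443*(-2154/419028391) = -492066222/419028391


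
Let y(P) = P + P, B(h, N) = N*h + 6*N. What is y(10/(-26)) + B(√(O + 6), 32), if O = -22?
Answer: 2486/13 + 128*I ≈ 191.23 + 128.0*I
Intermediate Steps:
B(h, N) = 6*N + N*h
y(P) = 2*P
y(10/(-26)) + B(√(O + 6), 32) = 2*(10/(-26)) + 32*(6 + √(-22 + 6)) = 2*(10*(-1/26)) + 32*(6 + √(-16)) = 2*(-5/13) + 32*(6 + 4*I) = -10/13 + (192 + 128*I) = 2486/13 + 128*I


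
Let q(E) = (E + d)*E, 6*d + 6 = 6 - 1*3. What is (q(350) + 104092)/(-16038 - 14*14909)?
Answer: -226417/224764 ≈ -1.0074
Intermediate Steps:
d = -½ (d = -1 + (6 - 1*3)/6 = -1 + (6 - 3)/6 = -1 + (⅙)*3 = -1 + ½ = -½ ≈ -0.50000)
q(E) = E*(-½ + E) (q(E) = (E - ½)*E = (-½ + E)*E = E*(-½ + E))
(q(350) + 104092)/(-16038 - 14*14909) = (350*(-½ + 350) + 104092)/(-16038 - 14*14909) = (350*(699/2) + 104092)/(-16038 - 208726) = (122325 + 104092)/(-224764) = 226417*(-1/224764) = -226417/224764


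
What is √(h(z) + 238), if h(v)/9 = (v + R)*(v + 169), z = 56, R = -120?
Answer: I*√129362 ≈ 359.67*I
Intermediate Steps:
h(v) = 9*(-120 + v)*(169 + v) (h(v) = 9*((v - 120)*(v + 169)) = 9*((-120 + v)*(169 + v)) = 9*(-120 + v)*(169 + v))
√(h(z) + 238) = √((-182520 + 9*56² + 441*56) + 238) = √((-182520 + 9*3136 + 24696) + 238) = √((-182520 + 28224 + 24696) + 238) = √(-129600 + 238) = √(-129362) = I*√129362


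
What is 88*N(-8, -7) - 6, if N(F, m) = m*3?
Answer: -1854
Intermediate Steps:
N(F, m) = 3*m
88*N(-8, -7) - 6 = 88*(3*(-7)) - 6 = 88*(-21) - 6 = -1848 - 6 = -1854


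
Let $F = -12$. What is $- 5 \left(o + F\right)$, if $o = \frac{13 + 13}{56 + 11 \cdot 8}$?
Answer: $\frac{4255}{72} \approx 59.097$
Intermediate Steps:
$o = \frac{13}{72}$ ($o = \frac{26}{56 + 88} = \frac{26}{144} = 26 \cdot \frac{1}{144} = \frac{13}{72} \approx 0.18056$)
$- 5 \left(o + F\right) = - 5 \left(\frac{13}{72} - 12\right) = \left(-5\right) \left(- \frac{851}{72}\right) = \frac{4255}{72}$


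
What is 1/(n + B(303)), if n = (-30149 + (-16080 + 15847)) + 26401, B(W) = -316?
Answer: -1/4297 ≈ -0.00023272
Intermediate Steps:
n = -3981 (n = (-30149 - 233) + 26401 = -30382 + 26401 = -3981)
1/(n + B(303)) = 1/(-3981 - 316) = 1/(-4297) = -1/4297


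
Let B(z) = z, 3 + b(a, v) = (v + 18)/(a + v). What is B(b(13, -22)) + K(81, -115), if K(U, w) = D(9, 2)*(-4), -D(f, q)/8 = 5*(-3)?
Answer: -4343/9 ≈ -482.56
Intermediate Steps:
b(a, v) = -3 + (18 + v)/(a + v) (b(a, v) = -3 + (v + 18)/(a + v) = -3 + (18 + v)/(a + v))
D(f, q) = 120 (D(f, q) = -40*(-3) = -8*(-15) = 120)
K(U, w) = -480 (K(U, w) = 120*(-4) = -480)
B(b(13, -22)) + K(81, -115) = (18 - 3*13 - 2*(-22))/(13 - 22) - 480 = (18 - 39 + 44)/(-9) - 480 = -⅑*23 - 480 = -23/9 - 480 = -4343/9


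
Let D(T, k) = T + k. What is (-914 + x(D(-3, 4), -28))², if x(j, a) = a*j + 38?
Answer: 817216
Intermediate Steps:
x(j, a) = 38 + a*j
(-914 + x(D(-3, 4), -28))² = (-914 + (38 - 28*(-3 + 4)))² = (-914 + (38 - 28*1))² = (-914 + (38 - 28))² = (-914 + 10)² = (-904)² = 817216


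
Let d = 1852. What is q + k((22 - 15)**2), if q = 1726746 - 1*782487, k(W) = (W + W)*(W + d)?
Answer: 1130557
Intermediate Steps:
k(W) = 2*W*(1852 + W) (k(W) = (W + W)*(W + 1852) = (2*W)*(1852 + W) = 2*W*(1852 + W))
q = 944259 (q = 1726746 - 782487 = 944259)
q + k((22 - 15)**2) = 944259 + 2*(22 - 15)**2*(1852 + (22 - 15)**2) = 944259 + 2*7**2*(1852 + 7**2) = 944259 + 2*49*(1852 + 49) = 944259 + 2*49*1901 = 944259 + 186298 = 1130557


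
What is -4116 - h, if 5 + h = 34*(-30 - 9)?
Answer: -2785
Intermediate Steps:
h = -1331 (h = -5 + 34*(-30 - 9) = -5 + 34*(-39) = -5 - 1326 = -1331)
-4116 - h = -4116 - 1*(-1331) = -4116 + 1331 = -2785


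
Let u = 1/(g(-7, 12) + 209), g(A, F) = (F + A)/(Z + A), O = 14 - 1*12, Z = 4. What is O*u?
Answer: 3/311 ≈ 0.0096463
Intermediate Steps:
O = 2 (O = 14 - 12 = 2)
g(A, F) = (A + F)/(4 + A) (g(A, F) = (F + A)/(4 + A) = (A + F)/(4 + A))
u = 3/622 (u = 1/((-7 + 12)/(4 - 7) + 209) = 1/(5/(-3) + 209) = 1/(-⅓*5 + 209) = 1/(-5/3 + 209) = 1/(622/3) = 3/622 ≈ 0.0048231)
O*u = 2*(3/622) = 3/311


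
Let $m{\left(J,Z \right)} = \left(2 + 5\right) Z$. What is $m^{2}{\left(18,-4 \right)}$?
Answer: $784$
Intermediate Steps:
$m{\left(J,Z \right)} = 7 Z$
$m^{2}{\left(18,-4 \right)} = \left(7 \left(-4\right)\right)^{2} = \left(-28\right)^{2} = 784$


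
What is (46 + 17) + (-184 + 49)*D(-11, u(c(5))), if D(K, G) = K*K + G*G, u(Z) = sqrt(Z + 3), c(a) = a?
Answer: -17352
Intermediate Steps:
u(Z) = sqrt(3 + Z)
D(K, G) = G**2 + K**2 (D(K, G) = K**2 + G**2 = G**2 + K**2)
(46 + 17) + (-184 + 49)*D(-11, u(c(5))) = (46 + 17) + (-184 + 49)*((sqrt(3 + 5))**2 + (-11)**2) = 63 - 135*((sqrt(8))**2 + 121) = 63 - 135*((2*sqrt(2))**2 + 121) = 63 - 135*(8 + 121) = 63 - 135*129 = 63 - 17415 = -17352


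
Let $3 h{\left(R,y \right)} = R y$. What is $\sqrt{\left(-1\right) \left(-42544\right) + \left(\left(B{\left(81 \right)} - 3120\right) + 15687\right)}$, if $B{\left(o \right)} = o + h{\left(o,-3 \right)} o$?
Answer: $\sqrt{48631} \approx 220.52$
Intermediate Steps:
$h{\left(R,y \right)} = \frac{R y}{3}$
$B{\left(o \right)} = o - o^{2}$ ($B{\left(o \right)} = o + \frac{1}{3} o \left(-3\right) o = o + - o o = o - o^{2}$)
$\sqrt{\left(-1\right) \left(-42544\right) + \left(\left(B{\left(81 \right)} - 3120\right) + 15687\right)} = \sqrt{\left(-1\right) \left(-42544\right) + \left(\left(81 \left(1 - 81\right) - 3120\right) + 15687\right)} = \sqrt{42544 + \left(\left(81 \left(1 - 81\right) - 3120\right) + 15687\right)} = \sqrt{42544 + \left(\left(81 \left(-80\right) - 3120\right) + 15687\right)} = \sqrt{42544 + \left(\left(-6480 - 3120\right) + 15687\right)} = \sqrt{42544 + \left(-9600 + 15687\right)} = \sqrt{42544 + 6087} = \sqrt{48631}$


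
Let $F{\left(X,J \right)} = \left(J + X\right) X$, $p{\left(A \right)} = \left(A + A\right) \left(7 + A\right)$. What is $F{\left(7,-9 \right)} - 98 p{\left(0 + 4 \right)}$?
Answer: $-8638$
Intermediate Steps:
$p{\left(A \right)} = 2 A \left(7 + A\right)$
$F{\left(X,J \right)} = X \left(J + X\right)$
$F{\left(7,-9 \right)} - 98 p{\left(0 + 4 \right)} = 7 \left(-9 + 7\right) - 98 \cdot 2 \left(0 + 4\right) \left(7 + \left(0 + 4\right)\right) = 7 \left(-2\right) - 98 \cdot 2 \cdot 4 \left(7 + 4\right) = -14 - 98 \cdot 2 \cdot 4 \cdot 11 = -14 - 8624 = -8638$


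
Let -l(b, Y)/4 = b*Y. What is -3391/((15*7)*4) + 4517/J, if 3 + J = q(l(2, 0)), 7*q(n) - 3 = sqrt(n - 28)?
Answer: -30029159/18480 - 31619*I*sqrt(7)/176 ≈ -1625.0 - 475.32*I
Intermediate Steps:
l(b, Y) = -4*Y*b (l(b, Y) = -4*b*Y = -4*Y*b)
q(n) = 3/7 + sqrt(-28 + n)/7 (q(n) = 3/7 + sqrt(n - 28)/7 = 3/7 + sqrt(-28 + n)/7)
J = -18/7 + 2*I*sqrt(7)/7 (J = -3 + (3/7 + sqrt(-28 - 4*0*2)/7) = -3 + (3/7 + sqrt(-28 + 0)/7) = -3 + (3/7 + sqrt(-28)/7) = -3 + (3/7 + (2*I*sqrt(7))/7) = -3 + (3/7 + 2*I*sqrt(7)/7) = -18/7 + 2*I*sqrt(7)/7 ≈ -2.5714 + 0.75593*I)
-3391/((15*7)*4) + 4517/J = -3391/((15*7)*4) + 4517/(-18/7 + 2*I*sqrt(7)/7) = -3391/(105*4) + 4517/(-18/7 + 2*I*sqrt(7)/7) = -3391/420 + 4517/(-18/7 + 2*I*sqrt(7)/7)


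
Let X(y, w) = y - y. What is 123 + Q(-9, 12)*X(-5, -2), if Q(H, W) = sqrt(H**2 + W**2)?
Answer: 123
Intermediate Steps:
X(y, w) = 0
123 + Q(-9, 12)*X(-5, -2) = 123 + sqrt((-9)**2 + 12**2)*0 = 123 + sqrt(81 + 144)*0 = 123 + sqrt(225)*0 = 123 + 15*0 = 123 + 0 = 123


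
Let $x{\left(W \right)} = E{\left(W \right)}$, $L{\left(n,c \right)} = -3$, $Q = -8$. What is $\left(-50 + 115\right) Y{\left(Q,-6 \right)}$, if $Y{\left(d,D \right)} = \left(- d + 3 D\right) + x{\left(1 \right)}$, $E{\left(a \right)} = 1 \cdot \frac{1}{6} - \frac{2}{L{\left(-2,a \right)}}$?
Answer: $- \frac{3575}{6} \approx -595.83$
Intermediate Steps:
$E{\left(a \right)} = \frac{5}{6}$ ($E{\left(a \right)} = 1 \cdot \frac{1}{6} - \frac{2}{-3} = 1 \cdot \frac{1}{6} - - \frac{2}{3} = \frac{1}{6} + \frac{2}{3} = \frac{5}{6}$)
$x{\left(W \right)} = \frac{5}{6}$
$Y{\left(d,D \right)} = \frac{5}{6} - d + 3 D$ ($Y{\left(d,D \right)} = \left(- d + 3 D\right) + \frac{5}{6} = \frac{5}{6} - d + 3 D$)
$\left(-50 + 115\right) Y{\left(Q,-6 \right)} = \left(-50 + 115\right) \left(\frac{5}{6} - -8 + 3 \left(-6\right)\right) = 65 \left(\frac{5}{6} + 8 - 18\right) = 65 \left(- \frac{55}{6}\right) = - \frac{3575}{6}$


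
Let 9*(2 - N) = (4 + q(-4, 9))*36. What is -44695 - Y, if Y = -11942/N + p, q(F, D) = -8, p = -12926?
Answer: -279950/9 ≈ -31106.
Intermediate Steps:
N = 18 (N = 2 - (4 - 8)*36/9 = 2 - (-4)*36/9 = 2 - ⅑*(-144) = 2 + 16 = 18)
Y = -122305/9 (Y = -11942/18 - 12926 = -11942*1/18 - 12926 = -5971/9 - 12926 = -122305/9 ≈ -13589.)
-44695 - Y = -44695 - 1*(-122305/9) = -44695 + 122305/9 = -279950/9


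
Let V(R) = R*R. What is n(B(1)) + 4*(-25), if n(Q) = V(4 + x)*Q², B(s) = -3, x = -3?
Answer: -91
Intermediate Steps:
V(R) = R²
n(Q) = Q² (n(Q) = (4 - 3)²*Q² = 1²*Q² = 1*Q² = Q²)
n(B(1)) + 4*(-25) = (-3)² + 4*(-25) = 9 - 100 = -91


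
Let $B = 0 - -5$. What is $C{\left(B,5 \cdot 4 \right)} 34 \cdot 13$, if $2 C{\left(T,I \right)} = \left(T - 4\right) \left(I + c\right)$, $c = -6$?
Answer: $3094$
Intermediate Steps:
$B = 5$ ($B = 0 + 5 = 5$)
$C{\left(T,I \right)} = \frac{\left(-6 + I\right) \left(-4 + T\right)}{2}$ ($C{\left(T,I \right)} = \frac{\left(T - 4\right) \left(I - 6\right)}{2} = \frac{\left(-4 + T\right) \left(-6 + I\right)}{2} = \frac{\left(-6 + I\right) \left(-4 + T\right)}{2}$)
$C{\left(B,5 \cdot 4 \right)} 34 \cdot 13 = \left(12 - 15 - 2 \cdot 5 \cdot 4 + \frac{1}{2} \cdot 5 \cdot 4 \cdot 5\right) 34 \cdot 13 = \left(12 - 15 - 40 + \frac{1}{2} \cdot 20 \cdot 5\right) 34 \cdot 13 = \left(12 - 15 - 40 + 50\right) 34 \cdot 13 = 7 \cdot 34 \cdot 13 = 238 \cdot 13 = 3094$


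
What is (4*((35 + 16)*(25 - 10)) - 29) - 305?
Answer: 2726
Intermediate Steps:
(4*((35 + 16)*(25 - 10)) - 29) - 305 = (4*(51*15) - 29) - 305 = (4*765 - 29) - 305 = (3060 - 29) - 305 = 3031 - 305 = 2726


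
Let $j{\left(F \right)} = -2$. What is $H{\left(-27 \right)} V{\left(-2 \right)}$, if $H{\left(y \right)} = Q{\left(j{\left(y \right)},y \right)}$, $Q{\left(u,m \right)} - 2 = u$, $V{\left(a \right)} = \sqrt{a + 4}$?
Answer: $0$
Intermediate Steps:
$V{\left(a \right)} = \sqrt{4 + a}$
$Q{\left(u,m \right)} = 2 + u$
$H{\left(y \right)} = 0$ ($H{\left(y \right)} = 2 - 2 = 0$)
$H{\left(-27 \right)} V{\left(-2 \right)} = 0 \sqrt{4 - 2} = 0 \sqrt{2} = 0$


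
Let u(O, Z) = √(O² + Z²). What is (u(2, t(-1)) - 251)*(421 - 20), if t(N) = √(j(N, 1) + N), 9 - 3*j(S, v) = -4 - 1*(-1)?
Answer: -100651 + 401*√7 ≈ -99590.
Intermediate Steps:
j(S, v) = 4 (j(S, v) = 3 - (-4 - 1*(-1))/3 = 3 - (-4 + 1)/3 = 3 - ⅓*(-3) = 3 + 1 = 4)
t(N) = √(4 + N)
(u(2, t(-1)) - 251)*(421 - 20) = (√(2² + (√(4 - 1))²) - 251)*(421 - 20) = (√(4 + (√3)²) - 251)*401 = (√(4 + 3) - 251)*401 = (√7 - 251)*401 = (-251 + √7)*401 = -100651 + 401*√7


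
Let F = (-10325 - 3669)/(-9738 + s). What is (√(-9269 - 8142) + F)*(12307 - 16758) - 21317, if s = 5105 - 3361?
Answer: -116347696/3997 - 4451*I*√17411 ≈ -29109.0 - 5.8731e+5*I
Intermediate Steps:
s = 1744
F = 6997/3997 (F = (-10325 - 3669)/(-9738 + 1744) = -13994/(-7994) = -13994*(-1/7994) = 6997/3997 ≈ 1.7506)
(√(-9269 - 8142) + F)*(12307 - 16758) - 21317 = (√(-9269 - 8142) + 6997/3997)*(12307 - 16758) - 21317 = (√(-17411) + 6997/3997)*(-4451) - 21317 = (I*√17411 + 6997/3997)*(-4451) - 21317 = (6997/3997 + I*√17411)*(-4451) - 21317 = (-31143647/3997 - 4451*I*√17411) - 21317 = -116347696/3997 - 4451*I*√17411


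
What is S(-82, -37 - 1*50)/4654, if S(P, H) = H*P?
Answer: 3567/2327 ≈ 1.5329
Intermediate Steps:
S(-82, -37 - 1*50)/4654 = ((-37 - 1*50)*(-82))/4654 = ((-37 - 50)*(-82))*(1/4654) = -87*(-82)*(1/4654) = 7134*(1/4654) = 3567/2327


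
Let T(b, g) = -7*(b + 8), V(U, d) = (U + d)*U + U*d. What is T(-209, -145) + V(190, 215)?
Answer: 119207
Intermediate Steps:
V(U, d) = U*d + U*(U + d) (V(U, d) = U*(U + d) + U*d = U*d + U*(U + d))
T(b, g) = -56 - 7*b (T(b, g) = -7*(8 + b) = -56 - 7*b)
T(-209, -145) + V(190, 215) = (-56 - 7*(-209)) + 190*(190 + 2*215) = (-56 + 1463) + 190*(190 + 430) = 1407 + 190*620 = 1407 + 117800 = 119207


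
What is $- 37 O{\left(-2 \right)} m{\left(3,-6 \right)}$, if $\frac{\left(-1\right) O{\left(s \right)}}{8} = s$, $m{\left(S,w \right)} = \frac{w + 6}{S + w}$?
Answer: $0$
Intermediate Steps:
$m{\left(S,w \right)} = \frac{6 + w}{S + w}$
$O{\left(s \right)} = - 8 s$
$- 37 O{\left(-2 \right)} m{\left(3,-6 \right)} = - 37 \left(\left(-8\right) \left(-2\right)\right) \frac{6 - 6}{3 - 6} = \left(-37\right) 16 \frac{1}{-3} \cdot 0 = - 592 \left(\left(- \frac{1}{3}\right) 0\right) = \left(-592\right) 0 = 0$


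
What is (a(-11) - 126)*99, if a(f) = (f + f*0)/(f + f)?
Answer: -24849/2 ≈ -12425.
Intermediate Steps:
a(f) = ½ (a(f) = (f + 0)/((2*f)) = f*(1/(2*f)) = ½)
(a(-11) - 126)*99 = (½ - 126)*99 = -251/2*99 = -24849/2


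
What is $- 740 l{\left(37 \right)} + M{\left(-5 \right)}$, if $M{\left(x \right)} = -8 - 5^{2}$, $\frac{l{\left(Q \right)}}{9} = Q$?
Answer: $-246453$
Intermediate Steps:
$l{\left(Q \right)} = 9 Q$
$M{\left(x \right)} = -33$ ($M{\left(x \right)} = -8 - 25 = -33$)
$- 740 l{\left(37 \right)} + M{\left(-5 \right)} = - 740 \cdot 9 \cdot 37 - 33 = \left(-740\right) 333 - 33 = -246420 - 33 = -246453$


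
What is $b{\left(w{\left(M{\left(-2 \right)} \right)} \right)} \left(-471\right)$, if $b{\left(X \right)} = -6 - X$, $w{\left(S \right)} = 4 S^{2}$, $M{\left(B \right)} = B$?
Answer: $10362$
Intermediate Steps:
$b{\left(w{\left(M{\left(-2 \right)} \right)} \right)} \left(-471\right) = \left(-6 - 4 \left(-2\right)^{2}\right) \left(-471\right) = \left(-6 - 4 \cdot 4\right) \left(-471\right) = \left(-6 - 16\right) \left(-471\right) = \left(-22\right) \left(-471\right) = 10362$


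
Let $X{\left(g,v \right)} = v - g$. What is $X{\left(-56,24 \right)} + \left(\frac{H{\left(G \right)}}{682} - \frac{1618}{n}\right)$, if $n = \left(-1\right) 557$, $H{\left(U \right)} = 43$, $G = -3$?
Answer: $\frac{31517347}{379874} \approx 82.968$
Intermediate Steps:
$n = -557$
$X{\left(-56,24 \right)} + \left(\frac{H{\left(G \right)}}{682} - \frac{1618}{n}\right) = \left(24 - -56\right) + \left(\frac{43}{682} - \frac{1618}{-557}\right) = \left(24 + 56\right) + \left(43 \cdot \frac{1}{682} - - \frac{1618}{557}\right) = 80 + \left(\frac{43}{682} + \frac{1618}{557}\right) = 80 + \frac{1127427}{379874} = \frac{31517347}{379874}$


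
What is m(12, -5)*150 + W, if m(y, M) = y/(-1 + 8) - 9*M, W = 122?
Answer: 49904/7 ≈ 7129.1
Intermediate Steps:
m(y, M) = -9*M + y/7 (m(y, M) = y/7 - 9*M = -9*M + y/7)
m(12, -5)*150 + W = (-9*(-5) + (⅐)*12)*150 + 122 = (45 + 12/7)*150 + 122 = (327/7)*150 + 122 = 49050/7 + 122 = 49904/7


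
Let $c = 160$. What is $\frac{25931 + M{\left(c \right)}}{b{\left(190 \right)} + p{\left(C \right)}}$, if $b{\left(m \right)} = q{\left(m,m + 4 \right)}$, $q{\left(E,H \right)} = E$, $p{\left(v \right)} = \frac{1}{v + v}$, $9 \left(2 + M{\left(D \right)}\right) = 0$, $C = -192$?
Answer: $\frac{9956736}{72959} \approx 136.47$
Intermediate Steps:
$M{\left(D \right)} = -2$ ($M{\left(D \right)} = -2 + \frac{1}{9} \cdot 0 = -2 + 0 = -2$)
$p{\left(v \right)} = \frac{1}{2 v}$
$b{\left(m \right)} = m$
$\frac{25931 + M{\left(c \right)}}{b{\left(190 \right)} + p{\left(C \right)}} = \frac{25931 - 2}{190 + \frac{1}{2 \left(-192\right)}} = \frac{25929}{190 + \frac{1}{2} \left(- \frac{1}{192}\right)} = \frac{25929}{190 - \frac{1}{384}} = \frac{25929}{\frac{72959}{384}} = 25929 \cdot \frac{384}{72959} = \frac{9956736}{72959}$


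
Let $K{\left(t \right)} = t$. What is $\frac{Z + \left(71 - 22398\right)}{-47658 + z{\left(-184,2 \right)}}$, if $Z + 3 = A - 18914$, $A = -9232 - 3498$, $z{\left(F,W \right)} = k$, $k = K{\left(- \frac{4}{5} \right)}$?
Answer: $\frac{134935}{119147} \approx 1.1325$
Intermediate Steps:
$k = - \frac{4}{5} \approx -0.8$
$z{\left(F,W \right)} = - \frac{4}{5}$
$A = -12730$ ($A = -9232 - 3498 = -12730$)
$Z = -31647$ ($Z = -3 - 31644 = -31647$)
$\frac{Z + \left(71 - 22398\right)}{-47658 + z{\left(-184,2 \right)}} = \frac{-31647 + \left(71 - 22398\right)}{-47658 - \frac{4}{5}} = \frac{-31647 + \left(71 - 22398\right)}{- \frac{238294}{5}} = \left(-31647 - 22327\right) \left(- \frac{5}{238294}\right) = \left(-53974\right) \left(- \frac{5}{238294}\right) = \frac{134935}{119147}$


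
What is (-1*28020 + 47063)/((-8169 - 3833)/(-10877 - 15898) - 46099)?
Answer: -29992725/72605219 ≈ -0.41309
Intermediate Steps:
(-1*28020 + 47063)/((-8169 - 3833)/(-10877 - 15898) - 46099) = (-28020 + 47063)/(-12002/(-26775) - 46099) = 19043/(-12002*(-1/26775) - 46099) = 19043/(706/1575 - 46099) = 19043/(-72605219/1575) = 19043*(-1575/72605219) = -29992725/72605219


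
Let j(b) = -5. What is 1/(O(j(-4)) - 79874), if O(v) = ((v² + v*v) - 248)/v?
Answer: -5/399172 ≈ -1.2526e-5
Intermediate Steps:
O(v) = (-248 + 2*v²)/v (O(v) = ((v² + v²) - 248)/v = (2*v² - 248)/v = (-248 + 2*v²)/v)
1/(O(j(-4)) - 79874) = 1/((-248/(-5) + 2*(-5)) - 79874) = 1/((-248*(-⅕) - 10) - 79874) = 1/((248/5 - 10) - 79874) = 1/(198/5 - 79874) = 1/(-399172/5) = -5/399172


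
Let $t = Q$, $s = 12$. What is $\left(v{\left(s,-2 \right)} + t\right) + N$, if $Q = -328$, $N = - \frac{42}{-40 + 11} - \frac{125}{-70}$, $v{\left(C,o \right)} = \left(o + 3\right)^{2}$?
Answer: $- \frac{131449}{406} \approx -323.77$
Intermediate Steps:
$v{\left(C,o \right)} = \left(3 + o\right)^{2}$
$N = \frac{1313}{406}$ ($N = - \frac{42}{-29} - - \frac{25}{14} = \left(-42\right) \left(- \frac{1}{29}\right) + \frac{25}{14} = \frac{42}{29} + \frac{25}{14} = \frac{1313}{406} \approx 3.234$)
$t = -328$
$\left(v{\left(s,-2 \right)} + t\right) + N = \left(\left(3 - 2\right)^{2} - 328\right) + \frac{1313}{406} = \left(1^{2} - 328\right) + \frac{1313}{406} = \left(1 - 328\right) + \frac{1313}{406} = -327 + \frac{1313}{406} = - \frac{131449}{406}$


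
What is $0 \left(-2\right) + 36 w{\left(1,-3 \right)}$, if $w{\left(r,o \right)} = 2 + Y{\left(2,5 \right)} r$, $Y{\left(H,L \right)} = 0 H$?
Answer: $72$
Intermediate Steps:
$Y{\left(H,L \right)} = 0$
$w{\left(r,o \right)} = 2$ ($w{\left(r,o \right)} = 2 + 0 r = 2 + 0 = 2$)
$0 \left(-2\right) + 36 w{\left(1,-3 \right)} = 0 \left(-2\right) + 36 \cdot 2 = 0 + 72 = 72$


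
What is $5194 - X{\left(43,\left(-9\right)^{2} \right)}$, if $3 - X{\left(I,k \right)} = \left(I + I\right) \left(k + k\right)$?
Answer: $19123$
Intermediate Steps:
$X{\left(I,k \right)} = 3 - 4 I k$ ($X{\left(I,k \right)} = 3 - \left(I + I\right) \left(k + k\right) = 3 - 2 I 2 k = 3 - 4 I k$)
$5194 - X{\left(43,\left(-9\right)^{2} \right)} = 5194 - \left(3 - 172 \left(-9\right)^{2}\right) = 5194 - \left(3 - 172 \cdot 81\right) = 5194 - \left(3 - 13932\right) = 5194 - -13929 = 5194 + 13929 = 19123$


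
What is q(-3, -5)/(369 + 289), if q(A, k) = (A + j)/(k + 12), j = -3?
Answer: -3/2303 ≈ -0.0013026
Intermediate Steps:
q(A, k) = (-3 + A)/(12 + k) (q(A, k) = (A - 3)/(k + 12) = (-3 + A)/(12 + k))
q(-3, -5)/(369 + 289) = ((-3 - 3)/(12 - 5))/(369 + 289) = (-6/7)/658 = ((⅐)*(-6))/658 = (1/658)*(-6/7) = -3/2303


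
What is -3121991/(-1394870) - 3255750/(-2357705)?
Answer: 2380416358631/657738394670 ≈ 3.6191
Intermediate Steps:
-3121991/(-1394870) - 3255750/(-2357705) = -3121991*(-1/1394870) - 3255750*(-1/2357705) = 3121991/1394870 + 651150/471541 = 2380416358631/657738394670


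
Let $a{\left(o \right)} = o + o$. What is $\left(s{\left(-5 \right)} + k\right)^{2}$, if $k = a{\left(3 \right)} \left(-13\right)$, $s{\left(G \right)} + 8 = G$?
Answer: $8281$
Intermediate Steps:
$a{\left(o \right)} = 2 o$
$s{\left(G \right)} = -8 + G$
$k = -78$ ($k = 2 \cdot 3 \left(-13\right) = 6 \left(-13\right) = -78$)
$\left(s{\left(-5 \right)} + k\right)^{2} = \left(\left(-8 - 5\right) - 78\right)^{2} = \left(-13 - 78\right)^{2} = \left(-91\right)^{2} = 8281$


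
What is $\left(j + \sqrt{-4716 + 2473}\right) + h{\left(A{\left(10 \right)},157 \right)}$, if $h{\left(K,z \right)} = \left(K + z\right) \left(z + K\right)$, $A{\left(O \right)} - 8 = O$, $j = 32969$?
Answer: $63594 + i \sqrt{2243} \approx 63594.0 + 47.36 i$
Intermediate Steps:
$A{\left(O \right)} = 8 + O$
$h{\left(K,z \right)} = \left(K + z\right)^{2}$ ($h{\left(K,z \right)} = \left(K + z\right) \left(K + z\right) = \left(K + z\right)^{2}$)
$\left(j + \sqrt{-4716 + 2473}\right) + h{\left(A{\left(10 \right)},157 \right)} = \left(32969 + \sqrt{-4716 + 2473}\right) + \left(\left(8 + 10\right) + 157\right)^{2} = \left(32969 + \sqrt{-2243}\right) + \left(18 + 157\right)^{2} = \left(32969 + i \sqrt{2243}\right) + 175^{2} = \left(32969 + i \sqrt{2243}\right) + 30625 = 63594 + i \sqrt{2243}$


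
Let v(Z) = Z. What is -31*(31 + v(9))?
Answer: -1240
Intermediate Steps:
-31*(31 + v(9)) = -31*(31 + 9) = -31*40 = -1240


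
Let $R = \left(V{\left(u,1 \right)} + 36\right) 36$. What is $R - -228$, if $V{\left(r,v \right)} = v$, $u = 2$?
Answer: $1560$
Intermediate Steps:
$R = 1332$ ($R = \left(1 + 36\right) 36 = 37 \cdot 36 = 1332$)
$R - -228 = 1332 - -228 = 1332 + 228 = 1560$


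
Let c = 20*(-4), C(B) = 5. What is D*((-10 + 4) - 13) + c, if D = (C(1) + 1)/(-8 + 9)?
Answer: -194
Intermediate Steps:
D = 6 (D = (5 + 1)/(-8 + 9) = 6/1 = 6*1 = 6)
c = -80
D*((-10 + 4) - 13) + c = 6*((-10 + 4) - 13) - 80 = 6*(-6 - 13) - 80 = 6*(-19) - 80 = -114 - 80 = -194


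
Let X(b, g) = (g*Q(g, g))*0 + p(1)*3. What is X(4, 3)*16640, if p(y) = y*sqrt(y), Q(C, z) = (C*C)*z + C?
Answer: 49920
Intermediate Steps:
Q(C, z) = C + z*C**2 (Q(C, z) = C**2*z + C = z*C**2 + C = C + z*C**2)
p(y) = y**(3/2)
X(b, g) = 3 (X(b, g) = (g*(g*(1 + g*g)))*0 + 1**(3/2)*3 = (g*(g*(1 + g**2)))*0 + 1*3 = (g**2*(1 + g**2))*0 + 3 = 0 + 3 = 3)
X(4, 3)*16640 = 3*16640 = 49920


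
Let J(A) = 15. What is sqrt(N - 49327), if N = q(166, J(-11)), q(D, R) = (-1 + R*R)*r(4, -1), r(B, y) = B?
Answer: I*sqrt(48431) ≈ 220.07*I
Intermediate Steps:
q(D, R) = -4 + 4*R**2 (q(D, R) = (-1 + R*R)*4 = (-1 + R**2)*4 = -4 + 4*R**2)
N = 896 (N = -4 + 4*15**2 = -4 + 4*225 = -4 + 900 = 896)
sqrt(N - 49327) = sqrt(896 - 49327) = sqrt(-48431) = I*sqrt(48431)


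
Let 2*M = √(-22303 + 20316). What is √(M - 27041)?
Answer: √(-108164 + 2*I*√1987)/2 ≈ 0.067768 + 164.44*I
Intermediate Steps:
M = I*√1987/2 (M = √(-22303 + 20316)/2 = √(-1987)/2 = (I*√1987)/2 = I*√1987/2 ≈ 22.288*I)
√(M - 27041) = √(I*√1987/2 - 27041) = √(-27041 + I*√1987/2)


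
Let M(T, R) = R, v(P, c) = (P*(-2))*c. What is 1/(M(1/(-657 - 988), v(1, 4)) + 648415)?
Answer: 1/648407 ≈ 1.5422e-6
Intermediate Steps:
v(P, c) = -2*P*c (v(P, c) = (-2*P)*c = -2*P*c)
1/(M(1/(-657 - 988), v(1, 4)) + 648415) = 1/(-2*1*4 + 648415) = 1/(-8 + 648415) = 1/648407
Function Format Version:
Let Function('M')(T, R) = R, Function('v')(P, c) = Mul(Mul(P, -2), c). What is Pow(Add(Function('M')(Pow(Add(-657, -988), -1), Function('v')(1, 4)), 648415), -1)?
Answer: Rational(1, 648407) ≈ 1.5422e-6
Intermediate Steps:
Function('v')(P, c) = Mul(-2, P, c) (Function('v')(P, c) = Mul(Mul(-2, P), c) = Mul(-2, P, c))
Pow(Add(Function('M')(Pow(Add(-657, -988), -1), Function('v')(1, 4)), 648415), -1) = Pow(Add(Mul(-2, 1, 4), 648415), -1) = Pow(Add(-8, 648415), -1) = Pow(648407, -1) = Rational(1, 648407)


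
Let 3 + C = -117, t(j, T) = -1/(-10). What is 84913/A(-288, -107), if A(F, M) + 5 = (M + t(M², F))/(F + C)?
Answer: -346445040/19331 ≈ -17922.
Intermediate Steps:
t(j, T) = ⅒ (t(j, T) = -1*(-⅒) = ⅒)
C = -120 (C = -3 - 117 = -120)
A(F, M) = -5 + (⅒ + M)/(-120 + F) (A(F, M) = -5 + (M + ⅒)/(F - 120) = -5 + (⅒ + M)/(-120 + F))
84913/A(-288, -107) = 84913/(((6001/10 - 107 - 5*(-288))/(-120 - 288))) = 84913/(((6001/10 - 107 + 1440)/(-408))) = 84913/((-1/408*19331/10)) = 84913/(-19331/4080) = 84913*(-4080/19331) = -346445040/19331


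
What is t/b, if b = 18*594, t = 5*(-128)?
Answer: -160/2673 ≈ -0.059858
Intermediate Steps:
t = -640
b = 10692
t/b = -640/10692 = -640*1/10692 = -160/2673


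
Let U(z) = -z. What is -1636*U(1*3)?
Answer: 4908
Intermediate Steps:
-1636*U(1*3) = -(-1636)*1*3 = -(-1636)*3 = -1636*(-3) = 4908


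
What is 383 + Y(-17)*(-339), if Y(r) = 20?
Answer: -6397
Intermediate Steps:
383 + Y(-17)*(-339) = 383 + 20*(-339) = 383 - 6780 = -6397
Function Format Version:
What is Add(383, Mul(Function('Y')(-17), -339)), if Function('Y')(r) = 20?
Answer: -6397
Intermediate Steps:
Add(383, Mul(Function('Y')(-17), -339)) = Add(383, Mul(20, -339)) = Add(383, -6780) = -6397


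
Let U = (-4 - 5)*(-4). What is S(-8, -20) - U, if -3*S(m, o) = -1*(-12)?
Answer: -40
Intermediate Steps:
S(m, o) = -4 (S(m, o) = -(-1)*(-12)/3 = -⅓*12 = -4)
U = 36 (U = -9*(-4) = 36)
S(-8, -20) - U = -4 - 1*36 = -4 - 36 = -40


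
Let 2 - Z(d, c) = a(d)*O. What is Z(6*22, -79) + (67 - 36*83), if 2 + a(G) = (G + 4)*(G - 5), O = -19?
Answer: 325211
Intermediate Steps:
a(G) = -2 + (-5 + G)*(4 + G) (a(G) = -2 + (G + 4)*(G - 5) = -2 + (4 + G)*(-5 + G) = -2 + (-5 + G)*(4 + G))
Z(d, c) = -416 - 19*d + 19*d**2 (Z(d, c) = 2 - (-22 + d**2 - d)*(-19) = 2 - (418 - 19*d**2 + 19*d) = 2 + (-418 - 19*d + 19*d**2) = -416 - 19*d + 19*d**2)
Z(6*22, -79) + (67 - 36*83) = (-416 - 114*22 + 19*(6*22)**2) + (67 - 36*83) = (-416 - 19*132 + 19*132**2) + (67 - 2988) = (-416 - 2508 + 19*17424) - 2921 = (-416 - 2508 + 331056) - 2921 = 328132 - 2921 = 325211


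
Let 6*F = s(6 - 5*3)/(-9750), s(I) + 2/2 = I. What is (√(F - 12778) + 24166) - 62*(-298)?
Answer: 42642 + I*√1943533774/390 ≈ 42642.0 + 113.04*I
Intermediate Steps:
s(I) = -1 + I
F = 1/5850 (F = ((-1 + (6 - 5*3))/(-9750))/6 = ((-1 + (6 - 15))*(-1/9750))/6 = ((-1 - 9)*(-1/9750))/6 = (-10*(-1/9750))/6 = (⅙)*(1/975) = 1/5850 ≈ 0.00017094)
(√(F - 12778) + 24166) - 62*(-298) = (√(1/5850 - 12778) + 24166) - 62*(-298) = (√(-74751299/5850) + 24166) + 18476 = (I*√1943533774/390 + 24166) + 18476 = (24166 + I*√1943533774/390) + 18476 = 42642 + I*√1943533774/390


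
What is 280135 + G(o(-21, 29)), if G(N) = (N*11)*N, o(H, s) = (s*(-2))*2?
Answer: 428151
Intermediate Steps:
o(H, s) = -4*s (o(H, s) = -2*s*2 = -4*s)
G(N) = 11*N**2 (G(N) = (11*N)*N = 11*N**2)
280135 + G(o(-21, 29)) = 280135 + 11*(-4*29)**2 = 280135 + 11*(-116)**2 = 280135 + 11*13456 = 280135 + 148016 = 428151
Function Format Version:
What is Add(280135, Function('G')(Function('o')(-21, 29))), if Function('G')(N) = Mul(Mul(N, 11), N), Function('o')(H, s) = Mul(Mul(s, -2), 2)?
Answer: 428151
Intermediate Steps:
Function('o')(H, s) = Mul(-4, s) (Function('o')(H, s) = Mul(Mul(-2, s), 2) = Mul(-4, s))
Function('G')(N) = Mul(11, Pow(N, 2)) (Function('G')(N) = Mul(Mul(11, N), N) = Mul(11, Pow(N, 2)))
Add(280135, Function('G')(Function('o')(-21, 29))) = Add(280135, Mul(11, Pow(Mul(-4, 29), 2))) = Add(280135, Mul(11, Pow(-116, 2))) = Add(280135, Mul(11, 13456)) = Add(280135, 148016) = 428151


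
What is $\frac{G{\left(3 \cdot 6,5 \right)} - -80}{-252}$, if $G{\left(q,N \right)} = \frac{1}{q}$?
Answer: $- \frac{1441}{4536} \approx -0.31768$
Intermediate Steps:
$\frac{G{\left(3 \cdot 6,5 \right)} - -80}{-252} = \frac{\frac{1}{3 \cdot 6} - -80}{-252} = \left(\frac{1}{18} + 80\right) \left(- \frac{1}{252}\right) = \frac{1441}{18} \left(- \frac{1}{252}\right) = - \frac{1441}{4536}$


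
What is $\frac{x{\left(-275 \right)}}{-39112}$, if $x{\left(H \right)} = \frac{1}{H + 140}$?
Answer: $\frac{1}{5280120} \approx 1.8939 \cdot 10^{-7}$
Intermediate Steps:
$x{\left(H \right)} = \frac{1}{140 + H}$
$\frac{x{\left(-275 \right)}}{-39112} = \frac{1}{\left(140 - 275\right) \left(-39112\right)} = \frac{1}{-135} \left(- \frac{1}{39112}\right) = \left(- \frac{1}{135}\right) \left(- \frac{1}{39112}\right) = \frac{1}{5280120}$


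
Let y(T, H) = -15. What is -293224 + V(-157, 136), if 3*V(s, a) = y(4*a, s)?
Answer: -293229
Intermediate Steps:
V(s, a) = -5 (V(s, a) = (1/3)*(-15) = -5)
-293224 + V(-157, 136) = -293224 - 5 = -293229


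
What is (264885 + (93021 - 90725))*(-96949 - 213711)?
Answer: -83002449460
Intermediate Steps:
(264885 + (93021 - 90725))*(-96949 - 213711) = (264885 + 2296)*(-310660) = 267181*(-310660) = -83002449460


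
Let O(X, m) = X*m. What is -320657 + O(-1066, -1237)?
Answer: 997985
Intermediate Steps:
-320657 + O(-1066, -1237) = -320657 - 1066*(-1237) = -320657 + 1318642 = 997985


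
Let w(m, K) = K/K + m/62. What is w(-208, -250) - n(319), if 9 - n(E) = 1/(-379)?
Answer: -133439/11749 ≈ -11.357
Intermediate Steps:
w(m, K) = 1 + m/62 (w(m, K) = 1 + m*(1/62) = 1 + m/62)
n(E) = 3412/379 (n(E) = 9 - 1/(-379) = 9 - 1*(-1/379) = 9 + 1/379 = 3412/379)
w(-208, -250) - n(319) = (1 + (1/62)*(-208)) - 1*3412/379 = (1 - 104/31) - 3412/379 = -73/31 - 3412/379 = -133439/11749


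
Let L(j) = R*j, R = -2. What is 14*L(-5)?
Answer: 140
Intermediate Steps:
L(j) = -2*j
14*L(-5) = 14*(-2*(-5)) = 14*10 = 140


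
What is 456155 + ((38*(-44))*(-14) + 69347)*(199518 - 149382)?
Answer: 4650820835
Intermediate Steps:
456155 + ((38*(-44))*(-14) + 69347)*(199518 - 149382) = 456155 + (-1672*(-14) + 69347)*50136 = 456155 + (23408 + 69347)*50136 = 456155 + 92755*50136 = 456155 + 4650364680 = 4650820835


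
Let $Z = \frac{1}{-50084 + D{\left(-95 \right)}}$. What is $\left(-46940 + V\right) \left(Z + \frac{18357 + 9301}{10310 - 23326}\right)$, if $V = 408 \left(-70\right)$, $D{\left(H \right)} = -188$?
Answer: $\frac{3280559918625}{20448136} \approx 1.6043 \cdot 10^{5}$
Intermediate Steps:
$V = -28560$
$Z = - \frac{1}{50272}$ ($Z = \frac{1}{-50084 - 188} = \frac{1}{-50272} = - \frac{1}{50272} \approx -1.9892 \cdot 10^{-5}$)
$\left(-46940 + V\right) \left(Z + \frac{18357 + 9301}{10310 - 23326}\right) = \left(-46940 - 28560\right) \left(- \frac{1}{50272} + \frac{18357 + 9301}{10310 - 23326}\right) = - 75500 \left(- \frac{1}{50272} + \frac{27658}{-13016}\right) = - 75500 \left(- \frac{1}{50272} + 27658 \left(- \frac{1}{13016}\right)\right) = - 75500 \left(- \frac{1}{50272} - \frac{13829}{6508}\right) = \left(-75500\right) \left(- \frac{173804499}{81792544}\right) = \frac{3280559918625}{20448136}$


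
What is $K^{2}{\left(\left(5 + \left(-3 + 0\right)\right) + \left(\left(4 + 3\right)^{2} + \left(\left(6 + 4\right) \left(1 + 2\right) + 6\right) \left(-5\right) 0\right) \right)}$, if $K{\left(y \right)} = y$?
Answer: $2601$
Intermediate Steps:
$K^{2}{\left(\left(5 + \left(-3 + 0\right)\right) + \left(\left(4 + 3\right)^{2} + \left(\left(6 + 4\right) \left(1 + 2\right) + 6\right) \left(-5\right) 0\right) \right)} = \left(\left(5 + \left(-3 + 0\right)\right) + \left(\left(4 + 3\right)^{2} + \left(\left(6 + 4\right) \left(1 + 2\right) + 6\right) \left(-5\right) 0\right)\right)^{2} = \left(\left(5 - 3\right) + \left(7^{2} + \left(10 \cdot 3 + 6\right) \left(-5\right) 0\right)\right)^{2} = \left(2 + \left(49 + \left(30 + 6\right) \left(-5\right) 0\right)\right)^{2} = \left(2 + \left(49 + 36 \left(-5\right) 0\right)\right)^{2} = \left(2 + \left(49 - 0\right)\right)^{2} = \left(2 + \left(49 + 0\right)\right)^{2} = \left(2 + 49\right)^{2} = 51^{2} = 2601$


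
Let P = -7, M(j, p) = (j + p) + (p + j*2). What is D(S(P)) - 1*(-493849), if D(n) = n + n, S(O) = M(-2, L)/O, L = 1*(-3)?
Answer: 3456967/7 ≈ 4.9385e+5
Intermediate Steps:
L = -3
M(j, p) = 2*p + 3*j (M(j, p) = (j + p) + (p + 2*j) = 2*p + 3*j)
S(O) = -12/O (S(O) = (2*(-3) + 3*(-2))/O = (-6 - 6)/O = -12/O)
D(n) = 2*n
D(S(P)) - 1*(-493849) = 2*(-12/(-7)) - 1*(-493849) = 2*(-12*(-⅐)) + 493849 = 2*(12/7) + 493849 = 24/7 + 493849 = 3456967/7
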